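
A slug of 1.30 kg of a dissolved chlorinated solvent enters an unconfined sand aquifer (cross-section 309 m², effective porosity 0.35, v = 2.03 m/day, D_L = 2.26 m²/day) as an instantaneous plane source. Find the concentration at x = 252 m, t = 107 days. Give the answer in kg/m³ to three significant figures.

6.24e-05 kg/m³

For an instantaneous plane source, C(x,t) = M/(n_e·A·√(4πDt)) · exp(−(x−vt)²/(4Dt)), with n_e·A the pore (flow) area.
Plume center vt = 2.03 × 107 = 217.21 m, so the well at 252 m is 34.79 m downgradient of the peak.
√(4πDt) = 55.13 m, giving peak height M/(n_e·A·√(4πDt)) = 1.30/(0.35 × 309 × 55.13) = 0.0002180 kg/m³.
(x−vt)²/(4Dt) = (34.79)²/(4 × 2.26 × 107) = 1.251; exp(−1.251) = 0.2862.
C = 0.0002180 × 0.2862 = 6.24e-05 kg/m³.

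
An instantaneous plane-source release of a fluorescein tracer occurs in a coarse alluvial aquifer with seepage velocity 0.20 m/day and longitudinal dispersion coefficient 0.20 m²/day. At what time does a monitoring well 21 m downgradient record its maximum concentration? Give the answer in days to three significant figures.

100 days

For the 1D instantaneous-source solution, setting ∂C/∂t = 0 at fixed x gives v²t² + 2Dt − x² = 0, so t = (√(D² + v²x²) − D)/v².
√(D² + v²x²) = √(0.20² + 0.20² × 21²) = 4.205; v² = 0.04.
t = (4.205 − 0.20)/0.04 = 100 days (vs. the pure-advection estimate x/v = 105 d).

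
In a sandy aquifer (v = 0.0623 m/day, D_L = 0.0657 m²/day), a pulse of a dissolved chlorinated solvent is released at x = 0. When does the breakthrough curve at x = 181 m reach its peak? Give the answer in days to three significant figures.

For the 1D instantaneous-source solution, setting ∂C/∂t = 0 at fixed x gives v²t² + 2Dt − x² = 0, so t = (√(D² + v²x²) − D)/v².
√(D² + v²x²) = √(0.0657² + 0.0623² × 181²) = 11.28; v² = 0.00388129.
t = (11.28 − 0.0657)/0.00388129 = 2890 days (vs. the pure-advection estimate x/v = 2910 d).

2890 days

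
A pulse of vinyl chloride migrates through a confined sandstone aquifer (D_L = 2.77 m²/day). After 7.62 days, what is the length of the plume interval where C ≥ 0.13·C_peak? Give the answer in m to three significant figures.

26.2 m

The plume is Gaussian with σ = √(2Dt) = √(2 × 2.77 × 7.62) = 6.497 m.
C/C_peak = exp(−Δx²/(2σ²)) = 0.13 ⇒ Δx = σ·√(−2 ln 0.13) = 6.497 × 2.020 = 13.12 m.
Width = 2Δx = 26.2 m.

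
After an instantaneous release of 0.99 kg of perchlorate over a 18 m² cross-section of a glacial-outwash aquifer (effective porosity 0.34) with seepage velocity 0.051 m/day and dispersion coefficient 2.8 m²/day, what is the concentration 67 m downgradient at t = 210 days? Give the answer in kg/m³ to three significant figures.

For an instantaneous plane source, C(x,t) = M/(n_e·A·√(4πDt)) · exp(−(x−vt)²/(4Dt)), with n_e·A the pore (flow) area.
Plume center vt = 0.051 × 210 = 10.71 m, so the well at 67 m is 56.29 m downgradient of the peak.
√(4πDt) = 85.96 m, giving peak height M/(n_e·A·√(4πDt)) = 0.99/(0.34 × 18 × 85.96) = 0.001882 kg/m³.
(x−vt)²/(4Dt) = (56.29)²/(4 × 2.8 × 210) = 1.347; exp(−1.347) = 0.2600.
C = 0.001882 × 0.2600 = 0.000489 kg/m³.

0.000489 kg/m³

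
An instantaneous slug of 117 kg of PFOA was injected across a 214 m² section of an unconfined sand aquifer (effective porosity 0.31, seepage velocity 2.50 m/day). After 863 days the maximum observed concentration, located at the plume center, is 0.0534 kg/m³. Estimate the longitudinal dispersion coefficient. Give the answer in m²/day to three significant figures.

At the plume center C_max = M/(n_e·A·√(4πDt)), so D = M²/(4πt·(n_e·A·C_max)²).
n_e·A·C_max = 0.31 × 214 × 0.0534 = 3.543 kg/m.
D = 117²/(4π × 863 × 3.543²) = 0.101 m²/day.

0.101 m²/day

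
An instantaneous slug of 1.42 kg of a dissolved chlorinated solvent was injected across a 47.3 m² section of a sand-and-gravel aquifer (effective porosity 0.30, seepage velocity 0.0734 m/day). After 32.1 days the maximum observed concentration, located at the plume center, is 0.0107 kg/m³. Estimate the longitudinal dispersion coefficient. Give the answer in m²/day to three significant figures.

At the plume center C_max = M/(n_e·A·√(4πDt)), so D = M²/(4πt·(n_e·A·C_max)²).
n_e·A·C_max = 0.30 × 47.3 × 0.0107 = 0.1518 kg/m.
D = 1.42²/(4π × 32.1 × 0.1518²) = 0.217 m²/day.

0.217 m²/day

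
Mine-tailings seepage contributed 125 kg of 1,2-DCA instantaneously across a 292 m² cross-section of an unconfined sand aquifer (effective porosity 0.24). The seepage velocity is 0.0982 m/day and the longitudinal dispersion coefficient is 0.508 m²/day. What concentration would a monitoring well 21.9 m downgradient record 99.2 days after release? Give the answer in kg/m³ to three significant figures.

0.0340 kg/m³

For an instantaneous plane source, C(x,t) = M/(n_e·A·√(4πDt)) · exp(−(x−vt)²/(4Dt)), with n_e·A the pore (flow) area.
Plume center vt = 0.0982 × 99.2 = 9.74144 m, so the well at 21.9 m is 12.15856 m downgradient of the peak.
√(4πDt) = 25.16 m, giving peak height M/(n_e·A·√(4πDt)) = 125/(0.24 × 292 × 25.16) = 0.07089 kg/m³.
(x−vt)²/(4Dt) = (12.15856)²/(4 × 0.508 × 99.2) = 0.7334; exp(−0.7334) = 0.4803.
C = 0.07089 × 0.4803 = 0.0340 kg/m³.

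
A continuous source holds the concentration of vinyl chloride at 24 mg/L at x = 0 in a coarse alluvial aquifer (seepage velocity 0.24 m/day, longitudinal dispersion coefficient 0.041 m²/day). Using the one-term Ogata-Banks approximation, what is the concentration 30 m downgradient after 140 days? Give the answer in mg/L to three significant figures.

For a continuous step input, C/C₀ ≈ ½·erfc((x−vt)/(2√(Dt))).
vt = 0.24 × 140 = 33.6 m and 2√(Dt) = 2√(0.041 × 140) = 4.792 m.
Argument (x−vt)/(2√(Dt)) = (30 − 33.6)/4.792 = -0.7513; ½·erfc(-0.7513) = 0.8560.
C = 24 × 0.8560 = 20.5 mg/L.

20.5 mg/L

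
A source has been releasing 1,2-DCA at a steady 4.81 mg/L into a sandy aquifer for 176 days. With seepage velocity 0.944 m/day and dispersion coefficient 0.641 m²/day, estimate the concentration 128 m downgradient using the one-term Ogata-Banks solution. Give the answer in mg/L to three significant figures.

For a continuous step input, C/C₀ ≈ ½·erfc((x−vt)/(2√(Dt))).
vt = 0.944 × 176 = 166.144 m and 2√(Dt) = 2√(0.641 × 176) = 21.24 m.
Argument (x−vt)/(2√(Dt)) = (128 − 166.144)/21.24 = -1.796; ½·erfc(-1.796) = 0.9945.
C = 4.81 × 0.9945 = 4.78 mg/L.

4.78 mg/L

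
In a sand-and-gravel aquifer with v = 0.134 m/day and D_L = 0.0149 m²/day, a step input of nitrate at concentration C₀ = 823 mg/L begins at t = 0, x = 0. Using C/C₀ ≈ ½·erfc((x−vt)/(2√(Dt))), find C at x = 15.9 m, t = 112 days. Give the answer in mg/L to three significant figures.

For a continuous step input, C/C₀ ≈ ½·erfc((x−vt)/(2√(Dt))).
vt = 0.134 × 112 = 15.008 m and 2√(Dt) = 2√(0.0149 × 112) = 2.584 m.
Argument (x−vt)/(2√(Dt)) = (15.9 − 15.008)/2.584 = 0.3452; ½·erfc(0.3452) = 0.3127.
C = 823 × 0.3127 = 257 mg/L.

257 mg/L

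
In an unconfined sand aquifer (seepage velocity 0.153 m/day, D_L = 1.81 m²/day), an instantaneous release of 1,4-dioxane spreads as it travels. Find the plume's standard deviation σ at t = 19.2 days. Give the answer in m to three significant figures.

Dispersive spreading gives a Gaussian with σ² = 2Dt; advection only shifts the center.
σ = √(2 × 1.81 × 19.2) = 8.34 m.

8.34 m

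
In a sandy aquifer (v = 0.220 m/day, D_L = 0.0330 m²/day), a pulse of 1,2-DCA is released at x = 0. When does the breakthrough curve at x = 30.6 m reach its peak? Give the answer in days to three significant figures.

138 days

For the 1D instantaneous-source solution, setting ∂C/∂t = 0 at fixed x gives v²t² + 2Dt − x² = 0, so t = (√(D² + v²x²) − D)/v².
√(D² + v²x²) = √(0.0330² + 0.220² × 30.6²) = 6.732; v² = 0.0484.
t = (6.732 − 0.0330)/0.0484 = 138 days (vs. the pure-advection estimate x/v = 139 d).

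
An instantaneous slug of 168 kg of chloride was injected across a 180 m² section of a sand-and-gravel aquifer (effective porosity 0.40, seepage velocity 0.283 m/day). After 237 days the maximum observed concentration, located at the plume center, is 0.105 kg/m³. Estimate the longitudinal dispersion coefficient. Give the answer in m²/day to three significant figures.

0.166 m²/day

At the plume center C_max = M/(n_e·A·√(4πDt)), so D = M²/(4πt·(n_e·A·C_max)²).
n_e·A·C_max = 0.40 × 180 × 0.105 = 7.560 kg/m.
D = 168²/(4π × 237 × 7.560²) = 0.166 m²/day.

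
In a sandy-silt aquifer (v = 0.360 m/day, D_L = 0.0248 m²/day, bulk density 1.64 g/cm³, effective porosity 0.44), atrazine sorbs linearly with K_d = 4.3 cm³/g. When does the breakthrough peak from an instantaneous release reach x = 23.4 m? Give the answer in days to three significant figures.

1100 days

Retardation factor R = 1 + ρ_b·K_d/n = 1 + 1.64 × 4.3/0.44 = 17.03.
Sorption retards both mechanisms: v_R = v/R = 0.02114 m/day, D_R = D/R = 0.001456 m²/day.
Peak time from v_R²t² + 2D_R t − x² = 0: t = (√(D_R² + v_R²x²) − D_R)/v_R².
√(D_R² + v_R²x²) = √(0.001456² + 0.02114² × 23.4²) = 0.4947; v_R² = 0.0004469.
t = (0.4947 − 0.001456)/0.0004469 = 1100 days.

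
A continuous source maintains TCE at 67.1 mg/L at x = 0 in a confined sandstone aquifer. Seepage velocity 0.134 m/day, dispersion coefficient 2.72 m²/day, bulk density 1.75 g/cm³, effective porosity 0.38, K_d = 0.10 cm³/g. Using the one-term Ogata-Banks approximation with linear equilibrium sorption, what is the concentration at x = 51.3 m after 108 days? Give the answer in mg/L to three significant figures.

1.31 mg/L

Retardation factor R = 1 + ρ_b·K_d/n = 1 + 1.75 × 0.10/0.38 = 1.461.
Sorption retards both mechanisms: v_R = v/R = 0.09172 m/day, D_R = D/R = 1.862 m²/day.
v_R·t = 0.09172 × 108 = 9.90576 m; 2√(D_R t) = 28.36 m; argument = (51.3 − 9.90576)/28.36 = 1.460.
C = C₀ × ½·erfc(1.460) = 67.1 × 0.01947 = 1.31 mg/L.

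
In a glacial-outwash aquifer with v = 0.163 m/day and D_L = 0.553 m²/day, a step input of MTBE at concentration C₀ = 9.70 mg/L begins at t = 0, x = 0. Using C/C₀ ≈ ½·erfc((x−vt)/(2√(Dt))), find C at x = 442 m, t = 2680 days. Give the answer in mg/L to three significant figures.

4.48 mg/L

For a continuous step input, C/C₀ ≈ ½·erfc((x−vt)/(2√(Dt))).
vt = 0.163 × 2680 = 436.84 m and 2√(Dt) = 2√(0.553 × 2680) = 76.99 m.
Argument (x−vt)/(2√(Dt)) = (442 − 436.84)/76.99 = 0.06702; ½·erfc(0.06702) = 0.4622.
C = 9.70 × 0.4622 = 4.48 mg/L.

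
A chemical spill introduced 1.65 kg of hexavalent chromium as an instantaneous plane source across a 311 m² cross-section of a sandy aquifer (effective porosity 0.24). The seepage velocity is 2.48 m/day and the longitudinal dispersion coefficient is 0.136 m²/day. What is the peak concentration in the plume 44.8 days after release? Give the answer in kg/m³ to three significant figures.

The peak of an instantaneous 1D plume sits at x = vt; there the Gaussian factor is 1 and C_max = M/(n_e·A·√(4πDt)), where n_e·A is the pore area the mass is dissolved in.
√(4πDt) = √(4π × 0.136 × 44.8) = 8.750 m, so C_max = 1.65/(0.24 × 311 × 8.750) = 0.00253 kg/m³.

0.00253 kg/m³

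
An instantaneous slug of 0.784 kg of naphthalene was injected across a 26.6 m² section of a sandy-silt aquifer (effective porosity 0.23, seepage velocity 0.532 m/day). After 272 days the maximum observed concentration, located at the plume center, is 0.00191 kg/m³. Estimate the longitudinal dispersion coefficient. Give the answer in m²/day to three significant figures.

1.32 m²/day

At the plume center C_max = M/(n_e·A·√(4πDt)), so D = M²/(4πt·(n_e·A·C_max)²).
n_e·A·C_max = 0.23 × 26.6 × 0.00191 = 0.01169 kg/m.
D = 0.784²/(4π × 272 × 0.01169²) = 1.32 m²/day.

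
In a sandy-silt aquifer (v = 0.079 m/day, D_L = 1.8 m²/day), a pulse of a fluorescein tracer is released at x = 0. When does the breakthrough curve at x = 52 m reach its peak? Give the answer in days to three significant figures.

430 days

For the 1D instantaneous-source solution, setting ∂C/∂t = 0 at fixed x gives v²t² + 2Dt − x² = 0, so t = (√(D² + v²x²) − D)/v².
√(D² + v²x²) = √(1.8² + 0.079² × 52²) = 4.485; v² = 0.006241.
t = (4.485 − 1.8)/0.006241 = 430 days (vs. the pure-advection estimate x/v = 658 d).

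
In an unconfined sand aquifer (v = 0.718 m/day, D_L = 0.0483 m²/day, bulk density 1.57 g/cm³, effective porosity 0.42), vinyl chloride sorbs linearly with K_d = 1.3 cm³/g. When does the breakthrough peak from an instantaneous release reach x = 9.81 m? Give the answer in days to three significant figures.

Retardation factor R = 1 + ρ_b·K_d/n = 1 + 1.57 × 1.3/0.42 = 5.860.
Sorption retards both mechanisms: v_R = v/R = 0.1225 m/day, D_R = D/R = 0.008242 m²/day.
Peak time from v_R²t² + 2D_R t − x² = 0: t = (√(D_R² + v_R²x²) − D_R)/v_R².
√(D_R² + v_R²x²) = √(0.008242² + 0.1225² × 9.81²) = 1.202; v_R² = 0.01501.
t = (1.202 − 0.008242)/0.01501 = 79.5 days.

79.5 days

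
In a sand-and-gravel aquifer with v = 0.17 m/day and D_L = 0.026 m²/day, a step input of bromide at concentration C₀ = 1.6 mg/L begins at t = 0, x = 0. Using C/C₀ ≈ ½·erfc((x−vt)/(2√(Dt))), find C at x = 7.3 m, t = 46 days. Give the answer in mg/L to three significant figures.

1.01 mg/L

For a continuous step input, C/C₀ ≈ ½·erfc((x−vt)/(2√(Dt))).
vt = 0.17 × 46 = 7.82 m and 2√(Dt) = 2√(0.026 × 46) = 2.187 m.
Argument (x−vt)/(2√(Dt)) = (7.3 − 7.82)/2.187 = -0.2378; ½·erfc(-0.2378) = 0.6317.
C = 1.6 × 0.6317 = 1.01 mg/L.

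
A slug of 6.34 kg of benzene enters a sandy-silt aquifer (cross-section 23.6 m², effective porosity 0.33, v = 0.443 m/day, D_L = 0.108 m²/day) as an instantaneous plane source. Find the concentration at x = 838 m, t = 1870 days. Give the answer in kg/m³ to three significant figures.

For an instantaneous plane source, C(x,t) = M/(n_e·A·√(4πDt)) · exp(−(x−vt)²/(4Dt)), with n_e·A the pore (flow) area.
Plume center vt = 0.443 × 1870 = 828.41 m, so the well at 838 m is 9.59 m downgradient of the peak.
√(4πDt) = 50.38 m, giving peak height M/(n_e·A·√(4πDt)) = 6.34/(0.33 × 23.6 × 50.38) = 0.01616 kg/m³.
(x−vt)²/(4Dt) = (9.59)²/(4 × 0.108 × 1870) = 0.1138; exp(−0.1138) = 0.8924.
C = 0.01616 × 0.8924 = 0.0144 kg/m³.

0.0144 kg/m³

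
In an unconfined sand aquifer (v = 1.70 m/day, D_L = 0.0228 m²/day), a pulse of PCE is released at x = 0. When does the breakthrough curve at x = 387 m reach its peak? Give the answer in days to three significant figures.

For the 1D instantaneous-source solution, setting ∂C/∂t = 0 at fixed x gives v²t² + 2Dt − x² = 0, so t = (√(D² + v²x²) − D)/v².
√(D² + v²x²) = √(0.0228² + 1.70² × 387²) = 657.9; v² = 2.89.
t = (657.9 − 0.0228)/2.89 = 228 days (vs. the pure-advection estimate x/v = 228 d).

228 days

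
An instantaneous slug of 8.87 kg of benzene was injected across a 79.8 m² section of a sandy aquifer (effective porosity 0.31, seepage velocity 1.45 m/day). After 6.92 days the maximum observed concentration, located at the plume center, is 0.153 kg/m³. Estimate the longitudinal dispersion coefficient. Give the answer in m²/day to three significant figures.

0.0632 m²/day

At the plume center C_max = M/(n_e·A·√(4πDt)), so D = M²/(4πt·(n_e·A·C_max)²).
n_e·A·C_max = 0.31 × 79.8 × 0.153 = 3.785 kg/m.
D = 8.87²/(4π × 6.92 × 3.785²) = 0.0632 m²/day.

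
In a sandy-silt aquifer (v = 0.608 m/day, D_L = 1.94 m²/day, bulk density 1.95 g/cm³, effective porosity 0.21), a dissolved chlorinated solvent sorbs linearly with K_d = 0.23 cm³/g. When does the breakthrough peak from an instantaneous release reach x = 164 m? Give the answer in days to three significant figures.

Retardation factor R = 1 + ρ_b·K_d/n = 1 + 1.95 × 0.23/0.21 = 3.136.
Sorption retards both mechanisms: v_R = v/R = 0.1939 m/day, D_R = D/R = 0.6186 m²/day.
Peak time from v_R²t² + 2D_R t − x² = 0: t = (√(D_R² + v_R²x²) − D_R)/v_R².
√(D_R² + v_R²x²) = √(0.6186² + 0.1939² × 164²) = 31.81; v_R² = 0.03760.
t = (31.81 − 0.6186)/0.03760 = 830 days.

830 days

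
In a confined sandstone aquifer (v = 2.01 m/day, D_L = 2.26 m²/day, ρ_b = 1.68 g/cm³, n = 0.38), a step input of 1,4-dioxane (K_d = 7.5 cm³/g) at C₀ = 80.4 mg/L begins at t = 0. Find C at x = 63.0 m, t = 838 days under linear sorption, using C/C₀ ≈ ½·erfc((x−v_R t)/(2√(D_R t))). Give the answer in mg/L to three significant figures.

Retardation factor R = 1 + ρ_b·K_d/n = 1 + 1.68 × 7.5/0.38 = 34.16.
Sorption retards both mechanisms: v_R = v/R = 0.05884 m/day, D_R = D/R = 0.06616 m²/day.
v_R·t = 0.05884 × 838 = 49.30792 m; 2√(D_R t) = 14.89 m; argument = (63.0 − 49.30792)/14.89 = 0.9195.
C = C₀ × ½·erfc(0.9195) = 80.4 × 0.09674 = 7.78 mg/L.

7.78 mg/L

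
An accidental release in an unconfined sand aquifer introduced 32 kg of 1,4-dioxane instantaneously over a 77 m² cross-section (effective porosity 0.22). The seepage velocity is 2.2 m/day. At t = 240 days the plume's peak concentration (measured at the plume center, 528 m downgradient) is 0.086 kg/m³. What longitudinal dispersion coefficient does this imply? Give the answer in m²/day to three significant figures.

0.160 m²/day

At the plume center C_max = M/(n_e·A·√(4πDt)), so D = M²/(4πt·(n_e·A·C_max)²).
n_e·A·C_max = 0.22 × 77 × 0.086 = 1.457 kg/m.
D = 32²/(4π × 240 × 1.457²) = 0.160 m²/day.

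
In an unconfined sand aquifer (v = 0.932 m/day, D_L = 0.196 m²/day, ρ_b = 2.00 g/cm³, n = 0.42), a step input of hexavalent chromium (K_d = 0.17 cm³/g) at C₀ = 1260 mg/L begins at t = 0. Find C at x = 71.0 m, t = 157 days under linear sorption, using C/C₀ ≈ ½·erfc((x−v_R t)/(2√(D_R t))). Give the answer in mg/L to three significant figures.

Retardation factor R = 1 + ρ_b·K_d/n = 1 + 2.00 × 0.17/0.42 = 1.810.
Sorption retards both mechanisms: v_R = v/R = 0.5149 m/day, D_R = D/R = 0.1083 m²/day.
v_R·t = 0.5149 × 157 = 80.8393 m; 2√(D_R t) = 8.247 m; argument = (71.0 − 80.8393)/8.247 = -1.193.
C = C₀ × ½·erfc(-1.193) = 1260 × 0.9542 = 1200 mg/L.

1200 mg/L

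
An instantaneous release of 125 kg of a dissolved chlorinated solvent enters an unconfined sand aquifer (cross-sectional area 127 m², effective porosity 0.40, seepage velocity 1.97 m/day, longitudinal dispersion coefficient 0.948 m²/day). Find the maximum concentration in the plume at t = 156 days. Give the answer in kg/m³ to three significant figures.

0.0571 kg/m³

The peak of an instantaneous 1D plume sits at x = vt; there the Gaussian factor is 1 and C_max = M/(n_e·A·√(4πDt)), where n_e·A is the pore area the mass is dissolved in.
√(4πDt) = √(4π × 0.948 × 156) = 43.11 m, so C_max = 125/(0.40 × 127 × 43.11) = 0.0571 kg/m³.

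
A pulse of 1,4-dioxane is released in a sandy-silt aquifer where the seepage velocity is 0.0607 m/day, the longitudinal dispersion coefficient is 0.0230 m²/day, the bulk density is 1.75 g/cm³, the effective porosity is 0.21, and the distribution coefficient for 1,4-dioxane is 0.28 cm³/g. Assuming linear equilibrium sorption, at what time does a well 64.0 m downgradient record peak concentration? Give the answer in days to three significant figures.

3490 days

Retardation factor R = 1 + ρ_b·K_d/n = 1 + 1.75 × 0.28/0.21 = 3.333.
Sorption retards both mechanisms: v_R = v/R = 0.01821 m/day, D_R = D/R = 0.006901 m²/day.
Peak time from v_R²t² + 2D_R t − x² = 0: t = (√(D_R² + v_R²x²) − D_R)/v_R².
√(D_R² + v_R²x²) = √(0.006901² + 0.01821² × 64.0²) = 1.165; v_R² = 0.0003316.
t = (1.165 − 0.006901)/0.0003316 = 3490 days.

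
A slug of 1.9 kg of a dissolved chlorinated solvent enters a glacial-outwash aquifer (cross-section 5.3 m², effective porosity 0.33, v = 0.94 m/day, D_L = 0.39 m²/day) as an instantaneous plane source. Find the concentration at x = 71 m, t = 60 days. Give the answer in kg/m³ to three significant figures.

0.00650 kg/m³

For an instantaneous plane source, C(x,t) = M/(n_e·A·√(4πDt)) · exp(−(x−vt)²/(4Dt)), with n_e·A the pore (flow) area.
Plume center vt = 0.94 × 60 = 56.4 m, so the well at 71 m is 14.6 m downgradient of the peak.
√(4πDt) = 17.15 m, giving peak height M/(n_e·A·√(4πDt)) = 1.9/(0.33 × 5.3 × 17.15) = 0.06334 kg/m³.
(x−vt)²/(4Dt) = (14.6)²/(4 × 0.39 × 60) = 2.277; exp(−2.277) = 0.1026.
C = 0.06334 × 0.1026 = 0.00650 kg/m³.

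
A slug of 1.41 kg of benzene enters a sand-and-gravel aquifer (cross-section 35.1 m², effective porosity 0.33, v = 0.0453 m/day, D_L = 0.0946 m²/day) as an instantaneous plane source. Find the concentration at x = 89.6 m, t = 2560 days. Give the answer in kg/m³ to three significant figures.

0.00108 kg/m³

For an instantaneous plane source, C(x,t) = M/(n_e·A·√(4πDt)) · exp(−(x−vt)²/(4Dt)), with n_e·A the pore (flow) area.
Plume center vt = 0.0453 × 2560 = 115.968 m, so the well at 89.6 m is 26.368 m upgradient of the peak.
√(4πDt) = 55.17 m, giving peak height M/(n_e·A·√(4πDt)) = 1.41/(0.33 × 35.1 × 55.17) = 0.002206 kg/m³.
(x−vt)²/(4Dt) = (-26.368)²/(4 × 0.0946 × 2560) = 0.7177; exp(−0.7177) = 0.4879.
C = 0.002206 × 0.4879 = 0.00108 kg/m³.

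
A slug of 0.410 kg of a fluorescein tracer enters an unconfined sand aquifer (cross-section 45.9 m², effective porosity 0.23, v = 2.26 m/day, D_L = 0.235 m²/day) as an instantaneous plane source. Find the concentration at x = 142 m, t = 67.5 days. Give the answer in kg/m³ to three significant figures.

For an instantaneous plane source, C(x,t) = M/(n_e·A·√(4πDt)) · exp(−(x−vt)²/(4Dt)), with n_e·A the pore (flow) area.
Plume center vt = 2.26 × 67.5 = 152.55 m, so the well at 142 m is 10.55 m upgradient of the peak.
√(4πDt) = 14.12 m, giving peak height M/(n_e·A·√(4πDt)) = 0.410/(0.23 × 45.9 × 14.12) = 0.002750 kg/m³.
(x−vt)²/(4Dt) = (-10.55)²/(4 × 0.235 × 67.5) = 1.754; exp(−1.754) = 0.1731.
C = 0.002750 × 0.1731 = 0.000476 kg/m³.

0.000476 kg/m³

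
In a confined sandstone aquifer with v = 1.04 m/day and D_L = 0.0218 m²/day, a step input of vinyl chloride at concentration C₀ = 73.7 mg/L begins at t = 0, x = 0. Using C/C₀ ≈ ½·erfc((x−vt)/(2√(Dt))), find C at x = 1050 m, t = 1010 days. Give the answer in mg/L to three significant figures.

38.6 mg/L

For a continuous step input, C/C₀ ≈ ½·erfc((x−vt)/(2√(Dt))).
vt = 1.04 × 1010 = 1050.4 m and 2√(Dt) = 2√(0.0218 × 1010) = 9.385 m.
Argument (x−vt)/(2√(Dt)) = (1050 − 1050.4)/9.385 = -0.04262; ½·erfc(-0.04262) = 0.5240.
C = 73.7 × 0.5240 = 38.6 mg/L.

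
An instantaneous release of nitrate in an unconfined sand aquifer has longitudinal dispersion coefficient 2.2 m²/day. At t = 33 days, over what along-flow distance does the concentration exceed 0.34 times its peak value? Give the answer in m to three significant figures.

The plume is Gaussian with σ = √(2Dt) = √(2 × 2.2 × 33) = 12.05 m.
C/C_peak = exp(−Δx²/(2σ²)) = 0.34 ⇒ Δx = σ·√(−2 ln 0.34) = 12.05 × 1.469 = 17.70 m.
Width = 2Δx = 35.4 m.

35.4 m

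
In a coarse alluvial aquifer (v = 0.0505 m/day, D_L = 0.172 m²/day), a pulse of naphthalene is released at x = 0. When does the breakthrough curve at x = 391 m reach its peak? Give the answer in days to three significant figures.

7680 days

For the 1D instantaneous-source solution, setting ∂C/∂t = 0 at fixed x gives v²t² + 2Dt − x² = 0, so t = (√(D² + v²x²) − D)/v².
√(D² + v²x²) = √(0.172² + 0.0505² × 391²) = 19.75; v² = 0.00255025.
t = (19.75 − 0.172)/0.00255025 = 7680 days (vs. the pure-advection estimate x/v = 7740 d).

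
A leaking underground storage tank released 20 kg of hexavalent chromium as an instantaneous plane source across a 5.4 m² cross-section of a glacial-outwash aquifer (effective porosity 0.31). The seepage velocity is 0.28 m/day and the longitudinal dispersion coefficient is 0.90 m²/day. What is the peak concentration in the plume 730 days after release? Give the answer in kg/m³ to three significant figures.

0.131 kg/m³

The peak of an instantaneous 1D plume sits at x = vt; there the Gaussian factor is 1 and C_max = M/(n_e·A·√(4πDt)), where n_e·A is the pore area the mass is dissolved in.
√(4πDt) = √(4π × 0.90 × 730) = 90.86 m, so C_max = 20/(0.31 × 5.4 × 90.86) = 0.131 kg/m³.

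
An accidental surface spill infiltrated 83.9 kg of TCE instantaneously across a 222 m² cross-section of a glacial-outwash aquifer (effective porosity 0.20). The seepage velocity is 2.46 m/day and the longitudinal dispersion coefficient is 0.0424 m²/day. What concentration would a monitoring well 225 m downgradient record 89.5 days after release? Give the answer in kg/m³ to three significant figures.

For an instantaneous plane source, C(x,t) = M/(n_e·A·√(4πDt)) · exp(−(x−vt)²/(4Dt)), with n_e·A the pore (flow) area.
Plume center vt = 2.46 × 89.5 = 220.17 m, so the well at 225 m is 4.83 m downgradient of the peak.
√(4πDt) = 6.906 m, giving peak height M/(n_e·A·√(4πDt)) = 83.9/(0.20 × 222 × 6.906) = 0.2736 kg/m³.
(x−vt)²/(4Dt) = (4.83)²/(4 × 0.0424 × 89.5) = 1.537; exp(−1.537) = 0.2150.
C = 0.2736 × 0.2150 = 0.0588 kg/m³.

0.0588 kg/m³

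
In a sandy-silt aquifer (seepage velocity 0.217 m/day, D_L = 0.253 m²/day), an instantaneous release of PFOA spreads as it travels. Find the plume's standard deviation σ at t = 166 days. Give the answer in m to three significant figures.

9.16 m

Dispersive spreading gives a Gaussian with σ² = 2Dt; advection only shifts the center.
σ = √(2 × 0.253 × 166) = 9.16 m.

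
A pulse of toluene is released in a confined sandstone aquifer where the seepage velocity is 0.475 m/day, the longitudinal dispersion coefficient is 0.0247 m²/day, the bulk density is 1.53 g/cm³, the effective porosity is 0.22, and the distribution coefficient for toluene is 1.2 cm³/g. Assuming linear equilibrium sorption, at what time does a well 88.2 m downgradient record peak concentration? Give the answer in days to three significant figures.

Retardation factor R = 1 + ρ_b·K_d/n = 1 + 1.53 × 1.2/0.22 = 9.345.
Sorption retards both mechanisms: v_R = v/R = 0.05083 m/day, D_R = D/R = 0.002643 m²/day.
Peak time from v_R²t² + 2D_R t − x² = 0: t = (√(D_R² + v_R²x²) − D_R)/v_R².
√(D_R² + v_R²x²) = √(0.002643² + 0.05083² × 88.2²) = 4.483; v_R² = 0.002584.
t = (4.483 − 0.002643)/0.002584 = 1730 days.

1730 days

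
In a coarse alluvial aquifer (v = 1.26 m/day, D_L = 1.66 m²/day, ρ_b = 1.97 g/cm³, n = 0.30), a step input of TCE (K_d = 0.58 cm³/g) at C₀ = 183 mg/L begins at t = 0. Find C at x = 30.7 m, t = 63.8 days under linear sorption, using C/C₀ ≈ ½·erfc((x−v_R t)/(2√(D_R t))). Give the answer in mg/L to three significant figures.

Retardation factor R = 1 + ρ_b·K_d/n = 1 + 1.97 × 0.58/0.30 = 4.809.
Sorption retards both mechanisms: v_R = v/R = 0.2620 m/day, D_R = D/R = 0.3452 m²/day.
v_R·t = 0.2620 × 63.8 = 16.7156 m; 2√(D_R t) = 9.386 m; argument = (30.7 − 16.7156)/9.386 = 1.490.
C = C₀ × ½·erfc(1.490) = 183 × 0.01755 = 3.21 mg/L.

3.21 mg/L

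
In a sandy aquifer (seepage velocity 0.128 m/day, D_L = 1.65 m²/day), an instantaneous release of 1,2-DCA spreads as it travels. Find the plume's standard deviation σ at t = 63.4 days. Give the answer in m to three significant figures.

Dispersive spreading gives a Gaussian with σ² = 2Dt; advection only shifts the center.
σ = √(2 × 1.65 × 63.4) = 14.5 m.

14.5 m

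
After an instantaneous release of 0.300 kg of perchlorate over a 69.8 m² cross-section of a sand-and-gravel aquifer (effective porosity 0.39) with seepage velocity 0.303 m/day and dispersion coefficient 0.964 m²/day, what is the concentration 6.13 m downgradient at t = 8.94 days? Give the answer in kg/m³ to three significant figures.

0.000754 kg/m³

For an instantaneous plane source, C(x,t) = M/(n_e·A·√(4πDt)) · exp(−(x−vt)²/(4Dt)), with n_e·A the pore (flow) area.
Plume center vt = 0.303 × 8.94 = 2.70882 m, so the well at 6.13 m is 3.42118 m downgradient of the peak.
√(4πDt) = 10.41 m, giving peak height M/(n_e·A·√(4πDt)) = 0.300/(0.39 × 69.8 × 10.41) = 0.001059 kg/m³.
(x−vt)²/(4Dt) = (3.42118)²/(4 × 0.964 × 8.94) = 0.3395; exp(−0.3395) = 0.7121.
C = 0.001059 × 0.7121 = 0.000754 kg/m³.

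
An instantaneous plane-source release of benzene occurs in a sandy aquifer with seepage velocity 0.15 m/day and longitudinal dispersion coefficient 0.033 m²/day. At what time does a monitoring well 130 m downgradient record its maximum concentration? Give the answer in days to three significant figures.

865 days

For the 1D instantaneous-source solution, setting ∂C/∂t = 0 at fixed x gives v²t² + 2Dt − x² = 0, so t = (√(D² + v²x²) − D)/v².
√(D² + v²x²) = √(0.033² + 0.15² × 130²) = 19.50; v² = 0.0225.
t = (19.50 − 0.033)/0.0225 = 865 days (vs. the pure-advection estimate x/v = 867 d).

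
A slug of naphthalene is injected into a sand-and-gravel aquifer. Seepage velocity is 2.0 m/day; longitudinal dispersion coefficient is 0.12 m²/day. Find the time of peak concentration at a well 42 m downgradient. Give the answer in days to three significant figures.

For the 1D instantaneous-source solution, setting ∂C/∂t = 0 at fixed x gives v²t² + 2Dt − x² = 0, so t = (√(D² + v²x²) − D)/v².
√(D² + v²x²) = √(0.12² + 2.0² × 42²) = 84.00; v² = 4.
t = (84.00 − 0.12)/4 = 21.0 days (vs. the pure-advection estimate x/v = 21.0 d).

21.0 days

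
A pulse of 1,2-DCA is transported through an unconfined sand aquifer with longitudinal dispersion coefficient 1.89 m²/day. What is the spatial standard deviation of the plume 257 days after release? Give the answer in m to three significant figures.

31.2 m

Dispersive spreading gives a Gaussian with σ² = 2Dt; advection only shifts the center.
σ = √(2 × 1.89 × 257) = 31.2 m.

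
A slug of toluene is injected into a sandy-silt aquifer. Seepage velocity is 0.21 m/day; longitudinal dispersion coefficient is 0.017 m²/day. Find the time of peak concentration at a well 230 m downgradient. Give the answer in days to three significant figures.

For the 1D instantaneous-source solution, setting ∂C/∂t = 0 at fixed x gives v²t² + 2Dt − x² = 0, so t = (√(D² + v²x²) − D)/v².
√(D² + v²x²) = √(0.017² + 0.21² × 230²) = 48.30; v² = 0.0441.
t = (48.30 − 0.017)/0.0441 = 1090 days (vs. the pure-advection estimate x/v = 1100 d).

1090 days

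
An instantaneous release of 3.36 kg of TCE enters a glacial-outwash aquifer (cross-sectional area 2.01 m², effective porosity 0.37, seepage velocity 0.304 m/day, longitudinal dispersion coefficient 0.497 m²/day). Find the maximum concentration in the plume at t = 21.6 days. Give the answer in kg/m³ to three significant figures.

0.389 kg/m³

The peak of an instantaneous 1D plume sits at x = vt; there the Gaussian factor is 1 and C_max = M/(n_e·A·√(4πDt)), where n_e·A is the pore area the mass is dissolved in.
√(4πDt) = √(4π × 0.497 × 21.6) = 11.61 m, so C_max = 3.36/(0.37 × 2.01 × 11.61) = 0.389 kg/m³.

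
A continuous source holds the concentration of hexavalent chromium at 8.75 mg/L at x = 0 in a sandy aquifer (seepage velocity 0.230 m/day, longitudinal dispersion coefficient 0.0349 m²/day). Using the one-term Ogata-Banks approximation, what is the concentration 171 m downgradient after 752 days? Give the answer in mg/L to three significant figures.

For a continuous step input, C/C₀ ≈ ½·erfc((x−vt)/(2√(Dt))).
vt = 0.230 × 752 = 172.96 m and 2√(Dt) = 2√(0.0349 × 752) = 10.25 m.
Argument (x−vt)/(2√(Dt)) = (171 − 172.96)/10.25 = -0.1912; ½·erfc(-0.1912) = 0.6066.
C = 8.75 × 0.6066 = 5.31 mg/L.

5.31 mg/L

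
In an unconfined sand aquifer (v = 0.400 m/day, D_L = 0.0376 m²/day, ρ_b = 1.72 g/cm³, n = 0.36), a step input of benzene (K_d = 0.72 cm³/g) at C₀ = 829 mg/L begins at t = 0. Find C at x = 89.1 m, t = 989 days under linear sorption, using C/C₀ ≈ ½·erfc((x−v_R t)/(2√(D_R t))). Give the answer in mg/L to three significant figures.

Retardation factor R = 1 + ρ_b·K_d/n = 1 + 1.72 × 0.72/0.36 = 4.440.
Sorption retards both mechanisms: v_R = v/R = 0.09009 m/day, D_R = D/R = 0.008468 m²/day.
v_R·t = 0.09009 × 989 = 89.09901 m; 2√(D_R t) = 5.788 m; argument = (89.1 − 89.09901)/5.788 = 0.0001710.
C = C₀ × ½·erfc(0.0001710) = 829 × 0.4999 = 414 mg/L.

414 mg/L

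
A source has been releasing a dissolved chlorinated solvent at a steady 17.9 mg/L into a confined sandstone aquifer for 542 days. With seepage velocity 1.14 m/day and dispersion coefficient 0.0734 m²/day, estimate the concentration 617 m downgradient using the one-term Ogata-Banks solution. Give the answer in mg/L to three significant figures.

9.65 mg/L

For a continuous step input, C/C₀ ≈ ½·erfc((x−vt)/(2√(Dt))).
vt = 1.14 × 542 = 617.88 m and 2√(Dt) = 2√(0.0734 × 542) = 12.61 m.
Argument (x−vt)/(2√(Dt)) = (617 − 617.88)/12.61 = -0.06979; ½·erfc(-0.06979) = 0.5393.
C = 17.9 × 0.5393 = 9.65 mg/L.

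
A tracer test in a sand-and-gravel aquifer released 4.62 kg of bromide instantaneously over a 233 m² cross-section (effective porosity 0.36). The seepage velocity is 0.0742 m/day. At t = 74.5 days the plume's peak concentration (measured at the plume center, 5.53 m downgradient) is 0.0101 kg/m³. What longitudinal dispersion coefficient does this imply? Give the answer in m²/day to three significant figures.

0.0318 m²/day

At the plume center C_max = M/(n_e·A·√(4πDt)), so D = M²/(4πt·(n_e·A·C_max)²).
n_e·A·C_max = 0.36 × 233 × 0.0101 = 0.8472 kg/m.
D = 4.62²/(4π × 74.5 × 0.8472²) = 0.0318 m²/day.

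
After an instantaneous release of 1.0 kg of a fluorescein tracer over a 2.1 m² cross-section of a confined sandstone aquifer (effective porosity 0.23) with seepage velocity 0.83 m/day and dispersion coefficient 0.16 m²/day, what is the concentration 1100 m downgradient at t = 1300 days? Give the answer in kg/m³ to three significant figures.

0.0238 kg/m³

For an instantaneous plane source, C(x,t) = M/(n_e·A·√(4πDt)) · exp(−(x−vt)²/(4Dt)), with n_e·A the pore (flow) area.
Plume center vt = 0.83 × 1300 = 1079 m, so the well at 1100 m is 21 m downgradient of the peak.
√(4πDt) = 51.13 m, giving peak height M/(n_e·A·√(4πDt)) = 1.0/(0.23 × 2.1 × 51.13) = 0.04049 kg/m³.
(x−vt)²/(4Dt) = (21)²/(4 × 0.16 × 1300) = 0.5300; exp(−0.5300) = 0.5886.
C = 0.04049 × 0.5886 = 0.0238 kg/m³.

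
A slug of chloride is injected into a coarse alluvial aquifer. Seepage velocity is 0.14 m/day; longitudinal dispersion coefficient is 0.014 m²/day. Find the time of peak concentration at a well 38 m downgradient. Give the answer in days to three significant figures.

For the 1D instantaneous-source solution, setting ∂C/∂t = 0 at fixed x gives v²t² + 2Dt − x² = 0, so t = (√(D² + v²x²) − D)/v².
√(D² + v²x²) = √(0.014² + 0.14² × 38²) = 5.320; v² = 0.0196.
t = (5.320 − 0.014)/0.0196 = 271 days (vs. the pure-advection estimate x/v = 271 d).

271 days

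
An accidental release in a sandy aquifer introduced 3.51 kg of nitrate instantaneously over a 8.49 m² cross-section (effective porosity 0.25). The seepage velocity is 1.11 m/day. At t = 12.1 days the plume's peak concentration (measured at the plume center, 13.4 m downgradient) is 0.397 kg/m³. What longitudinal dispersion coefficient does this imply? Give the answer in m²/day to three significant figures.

At the plume center C_max = M/(n_e·A·√(4πDt)), so D = M²/(4πt·(n_e·A·C_max)²).
n_e·A·C_max = 0.25 × 8.49 × 0.397 = 0.8426 kg/m.
D = 3.51²/(4π × 12.1 × 0.8426²) = 0.114 m²/day.

0.114 m²/day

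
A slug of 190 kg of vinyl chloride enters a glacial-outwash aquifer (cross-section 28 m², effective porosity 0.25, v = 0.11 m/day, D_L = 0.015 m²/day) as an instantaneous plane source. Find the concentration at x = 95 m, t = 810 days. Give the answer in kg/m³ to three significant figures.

For an instantaneous plane source, C(x,t) = M/(n_e·A·√(4πDt)) · exp(−(x−vt)²/(4Dt)), with n_e·A the pore (flow) area.
Plume center vt = 0.11 × 810 = 89.1 m, so the well at 95 m is 5.9 m downgradient of the peak.
√(4πDt) = 12.36 m, giving peak height M/(n_e·A·√(4πDt)) = 190/(0.25 × 28 × 12.36) = 2.196 kg/m³.
(x−vt)²/(4Dt) = (5.9)²/(4 × 0.015 × 810) = 0.7163; exp(−0.7163) = 0.4886.
C = 2.196 × 0.4886 = 1.07 kg/m³.

1.07 kg/m³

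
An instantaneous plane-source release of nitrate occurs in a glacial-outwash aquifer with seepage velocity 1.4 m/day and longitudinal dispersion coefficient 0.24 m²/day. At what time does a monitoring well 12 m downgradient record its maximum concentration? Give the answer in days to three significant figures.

For the 1D instantaneous-source solution, setting ∂C/∂t = 0 at fixed x gives v²t² + 2Dt − x² = 0, so t = (√(D² + v²x²) − D)/v².
√(D² + v²x²) = √(0.24² + 1.4² × 12²) = 16.80; v² = 1.96.
t = (16.80 − 0.24)/1.96 = 8.45 days (vs. the pure-advection estimate x/v = 8.57 d).

8.45 days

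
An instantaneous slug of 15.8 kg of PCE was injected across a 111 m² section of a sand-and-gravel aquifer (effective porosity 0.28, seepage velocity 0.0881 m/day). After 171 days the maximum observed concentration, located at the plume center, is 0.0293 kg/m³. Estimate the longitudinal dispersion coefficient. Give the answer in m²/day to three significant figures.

0.140 m²/day

At the plume center C_max = M/(n_e·A·√(4πDt)), so D = M²/(4πt·(n_e·A·C_max)²).
n_e·A·C_max = 0.28 × 111 × 0.0293 = 0.9106 kg/m.
D = 15.8²/(4π × 171 × 0.9106²) = 0.140 m²/day.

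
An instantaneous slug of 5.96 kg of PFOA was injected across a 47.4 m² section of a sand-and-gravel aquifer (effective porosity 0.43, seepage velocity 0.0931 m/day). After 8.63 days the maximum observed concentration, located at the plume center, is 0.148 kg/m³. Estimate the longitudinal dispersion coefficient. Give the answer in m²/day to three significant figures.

0.0360 m²/day

At the plume center C_max = M/(n_e·A·√(4πDt)), so D = M²/(4πt·(n_e·A·C_max)²).
n_e·A·C_max = 0.43 × 47.4 × 0.148 = 3.017 kg/m.
D = 5.96²/(4π × 8.63 × 3.017²) = 0.0360 m²/day.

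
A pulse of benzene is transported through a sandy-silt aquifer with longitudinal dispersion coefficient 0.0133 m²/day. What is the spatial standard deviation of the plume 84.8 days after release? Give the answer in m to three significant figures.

Dispersive spreading gives a Gaussian with σ² = 2Dt; advection only shifts the center.
σ = √(2 × 0.0133 × 84.8) = 1.50 m.

1.50 m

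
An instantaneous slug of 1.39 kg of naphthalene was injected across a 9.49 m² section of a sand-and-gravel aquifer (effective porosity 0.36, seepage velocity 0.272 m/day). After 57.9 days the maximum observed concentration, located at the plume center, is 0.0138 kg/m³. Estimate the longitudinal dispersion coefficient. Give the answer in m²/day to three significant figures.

1.19 m²/day

At the plume center C_max = M/(n_e·A·√(4πDt)), so D = M²/(4πt·(n_e·A·C_max)²).
n_e·A·C_max = 0.36 × 9.49 × 0.0138 = 0.04715 kg/m.
D = 1.39²/(4π × 57.9 × 0.04715²) = 1.19 m²/day.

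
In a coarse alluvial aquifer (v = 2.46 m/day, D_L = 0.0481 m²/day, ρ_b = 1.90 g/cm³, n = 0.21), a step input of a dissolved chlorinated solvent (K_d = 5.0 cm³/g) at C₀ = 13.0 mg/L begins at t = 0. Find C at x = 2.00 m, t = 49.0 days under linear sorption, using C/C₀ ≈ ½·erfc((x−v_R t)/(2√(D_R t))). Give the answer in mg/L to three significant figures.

12.6 mg/L

Retardation factor R = 1 + ρ_b·K_d/n = 1 + 1.90 × 5.0/0.21 = 46.24.
Sorption retards both mechanisms: v_R = v/R = 0.05320 m/day, D_R = D/R = 0.001040 m²/day.
v_R·t = 0.05320 × 49.0 = 2.6068 m; 2√(D_R t) = 0.4515 m; argument = (2.00 − 2.6068)/0.4515 = -1.344.
C = C₀ × ½·erfc(-1.344) = 13.0 × 0.9713 = 12.6 mg/L.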